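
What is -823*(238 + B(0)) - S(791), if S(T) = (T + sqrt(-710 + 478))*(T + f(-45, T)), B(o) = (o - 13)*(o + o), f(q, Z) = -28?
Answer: -799407 - 1526*I*sqrt(58) ≈ -7.9941e+5 - 11622.0*I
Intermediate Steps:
B(o) = 2*o*(-13 + o) (B(o) = (-13 + o)*(2*o) = 2*o*(-13 + o))
S(T) = (-28 + T)*(T + 2*I*sqrt(58)) (S(T) = (T + sqrt(-710 + 478))*(T - 28) = (T + sqrt(-232))*(-28 + T) = (T + 2*I*sqrt(58))*(-28 + T) = (-28 + T)*(T + 2*I*sqrt(58)))
-823*(238 + B(0)) - S(791) = -823*(238 + 2*0*(-13 + 0)) - (791**2 - 28*791 - 56*I*sqrt(58) + 2*I*791*sqrt(58)) = -823*(238 + 2*0*(-13)) - (625681 - 22148 - 56*I*sqrt(58) + 1582*I*sqrt(58)) = -823*(238 + 0) - (603533 + 1526*I*sqrt(58)) = -823*238 + (-603533 - 1526*I*sqrt(58)) = -195874 + (-603533 - 1526*I*sqrt(58)) = -799407 - 1526*I*sqrt(58)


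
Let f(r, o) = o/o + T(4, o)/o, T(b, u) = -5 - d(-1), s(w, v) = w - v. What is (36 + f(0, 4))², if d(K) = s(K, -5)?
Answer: 19321/16 ≈ 1207.6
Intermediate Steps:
d(K) = 5 + K (d(K) = K - 1*(-5) = K + 5 = 5 + K)
T(b, u) = -9 (T(b, u) = -5 - (5 - 1) = -5 - 1*4 = -5 - 4 = -9)
f(r, o) = 1 - 9/o (f(r, o) = o/o - 9/o = 1 - 9/o)
(36 + f(0, 4))² = (36 + (-9 + 4)/4)² = (36 + (¼)*(-5))² = (36 - 5/4)² = (139/4)² = 19321/16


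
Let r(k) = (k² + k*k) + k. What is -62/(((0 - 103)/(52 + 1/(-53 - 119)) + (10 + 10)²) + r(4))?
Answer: -277233/1940716 ≈ -0.14285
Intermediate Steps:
r(k) = k + 2*k² (r(k) = (k² + k²) + k = 2*k² + k = k + 2*k²)
-62/(((0 - 103)/(52 + 1/(-53 - 119)) + (10 + 10)²) + r(4)) = -62/(((0 - 103)/(52 + 1/(-53 - 119)) + (10 + 10)²) + 4*(1 + 2*4)) = -62/((-103/(52 + 1/(-172)) + 20²) + 4*(1 + 8)) = -62/((-103/(52 - 1/172) + 400) + 4*9) = -62/((-103/8943/172 + 400) + 36) = -62/((-103*172/8943 + 400) + 36) = -62/((-17716/8943 + 400) + 36) = -62/(3559484/8943 + 36) = -62/3881432/8943 = -62*8943/3881432 = -277233/1940716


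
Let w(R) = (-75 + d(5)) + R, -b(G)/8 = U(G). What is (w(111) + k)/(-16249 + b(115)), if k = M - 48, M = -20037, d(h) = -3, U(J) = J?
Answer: 6684/5723 ≈ 1.1679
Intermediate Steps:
b(G) = -8*G
k = -20085 (k = -20037 - 48 = -20085)
w(R) = -78 + R (w(R) = (-75 - 3) + R = -78 + R)
(w(111) + k)/(-16249 + b(115)) = ((-78 + 111) - 20085)/(-16249 - 8*115) = (33 - 20085)/(-16249 - 920) = -20052/(-17169) = -20052*(-1/17169) = 6684/5723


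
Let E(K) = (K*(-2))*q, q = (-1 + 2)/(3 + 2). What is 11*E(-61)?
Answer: 1342/5 ≈ 268.40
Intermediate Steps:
q = ⅕ (q = 1/5 = 1*(⅕) = ⅕ ≈ 0.20000)
E(K) = -2*K/5 (E(K) = (K*(-2))*(⅕) = -2*K*(⅕) = -2*K/5)
11*E(-61) = 11*(-⅖*(-61)) = 11*(122/5) = 1342/5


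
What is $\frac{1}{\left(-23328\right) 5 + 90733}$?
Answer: $- \frac{1}{25907} \approx -3.86 \cdot 10^{-5}$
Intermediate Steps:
$\frac{1}{\left(-23328\right) 5 + 90733} = \frac{1}{-116640 + 90733} = \frac{1}{-25907} = - \frac{1}{25907}$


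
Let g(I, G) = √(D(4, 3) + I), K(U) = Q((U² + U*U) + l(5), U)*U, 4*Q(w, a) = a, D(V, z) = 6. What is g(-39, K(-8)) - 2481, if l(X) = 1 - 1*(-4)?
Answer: -2481 + I*√33 ≈ -2481.0 + 5.7446*I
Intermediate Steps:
l(X) = 5 (l(X) = 1 + 4 = 5)
Q(w, a) = a/4
K(U) = U²/4 (K(U) = (U/4)*U = U²/4)
g(I, G) = √(6 + I)
g(-39, K(-8)) - 2481 = √(6 - 39) - 2481 = √(-33) - 2481 = I*√33 - 2481 = -2481 + I*√33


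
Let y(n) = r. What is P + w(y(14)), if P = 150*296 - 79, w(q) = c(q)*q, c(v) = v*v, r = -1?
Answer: 44320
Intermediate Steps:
c(v) = v**2
y(n) = -1
w(q) = q**3 (w(q) = q**2*q = q**3)
P = 44321 (P = 44400 - 79 = 44321)
P + w(y(14)) = 44321 + (-1)**3 = 44321 - 1 = 44320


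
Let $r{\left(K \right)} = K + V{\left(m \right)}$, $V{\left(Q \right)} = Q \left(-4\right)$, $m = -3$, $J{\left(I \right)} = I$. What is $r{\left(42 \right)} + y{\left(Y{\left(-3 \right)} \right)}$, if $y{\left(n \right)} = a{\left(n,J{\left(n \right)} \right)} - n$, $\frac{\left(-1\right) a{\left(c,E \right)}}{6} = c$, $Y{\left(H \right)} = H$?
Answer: $75$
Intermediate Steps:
$V{\left(Q \right)} = - 4 Q$
$a{\left(c,E \right)} = - 6 c$
$y{\left(n \right)} = - 7 n$ ($y{\left(n \right)} = - 6 n - n = - 7 n$)
$r{\left(K \right)} = 12 + K$ ($r{\left(K \right)} = K - -12 = K + 12 = 12 + K$)
$r{\left(42 \right)} + y{\left(Y{\left(-3 \right)} \right)} = \left(12 + 42\right) - -21 = 54 + 21 = 75$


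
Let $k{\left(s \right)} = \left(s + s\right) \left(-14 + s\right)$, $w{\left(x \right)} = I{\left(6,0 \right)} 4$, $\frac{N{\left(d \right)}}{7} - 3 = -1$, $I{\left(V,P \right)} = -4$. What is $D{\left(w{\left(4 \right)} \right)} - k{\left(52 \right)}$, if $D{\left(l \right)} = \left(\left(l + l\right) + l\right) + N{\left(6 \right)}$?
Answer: $-3986$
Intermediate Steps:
$N{\left(d \right)} = 14$ ($N{\left(d \right)} = 21 + 7 \left(-1\right) = 21 - 7 = 14$)
$w{\left(x \right)} = -16$ ($w{\left(x \right)} = \left(-4\right) 4 = -16$)
$k{\left(s \right)} = 2 s \left(-14 + s\right)$
$D{\left(l \right)} = 14 + 3 l$ ($D{\left(l \right)} = \left(\left(l + l\right) + l\right) + 14 = \left(2 l + l\right) + 14 = 3 l + 14 = 14 + 3 l$)
$D{\left(w{\left(4 \right)} \right)} - k{\left(52 \right)} = \left(14 + 3 \left(-16\right)\right) - 2 \cdot 52 \left(-14 + 52\right) = \left(14 - 48\right) - 2 \cdot 52 \cdot 38 = -34 - 3952 = -3986$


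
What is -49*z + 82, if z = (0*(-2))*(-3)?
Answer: 82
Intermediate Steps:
z = 0 (z = 0*(-3) = 0)
-49*z + 82 = -49*0 + 82 = 0 + 82 = 82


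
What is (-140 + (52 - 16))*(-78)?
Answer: 8112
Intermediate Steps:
(-140 + (52 - 16))*(-78) = (-140 + 36)*(-78) = -104*(-78) = 8112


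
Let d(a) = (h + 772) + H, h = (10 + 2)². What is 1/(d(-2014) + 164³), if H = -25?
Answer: 1/4411835 ≈ 2.2666e-7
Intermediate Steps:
h = 144 (h = 12² = 144)
d(a) = 891 (d(a) = (144 + 772) - 25 = 916 - 25 = 891)
1/(d(-2014) + 164³) = 1/(891 + 164³) = 1/(891 + 4410944) = 1/4411835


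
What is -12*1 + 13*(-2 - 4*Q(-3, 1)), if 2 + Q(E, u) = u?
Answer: 14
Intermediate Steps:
Q(E, u) = -2 + u
-12*1 + 13*(-2 - 4*Q(-3, 1)) = -12*1 + 13*(-2 - 4*(-2 + 1)) = -12 + 13*(-2 - 4*(-1)) = -12 + 13*(-2 + 4) = -12 + 13*2 = -12 + 26 = 14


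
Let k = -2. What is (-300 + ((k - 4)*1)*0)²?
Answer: 90000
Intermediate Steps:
(-300 + ((k - 4)*1)*0)² = (-300 + ((-2 - 4)*1)*0)² = (-300 - 6*1*0)² = (-300 - 6*0)² = (-300 + 0)² = (-300)² = 90000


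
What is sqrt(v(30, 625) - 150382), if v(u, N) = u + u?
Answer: I*sqrt(150322) ≈ 387.71*I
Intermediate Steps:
v(u, N) = 2*u
sqrt(v(30, 625) - 150382) = sqrt(2*30 - 150382) = sqrt(60 - 150382) = sqrt(-150322) = I*sqrt(150322)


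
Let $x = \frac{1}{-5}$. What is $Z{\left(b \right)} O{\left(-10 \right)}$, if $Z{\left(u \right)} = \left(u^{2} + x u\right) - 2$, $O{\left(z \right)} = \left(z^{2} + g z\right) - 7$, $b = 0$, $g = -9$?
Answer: $-366$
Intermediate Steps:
$x = - \frac{1}{5} \approx -0.2$
$O{\left(z \right)} = -7 + z^{2} - 9 z$ ($O{\left(z \right)} = \left(z^{2} - 9 z\right) - 7 = -7 + z^{2} - 9 z$)
$Z{\left(u \right)} = -2 + u^{2} - \frac{u}{5}$ ($Z{\left(u \right)} = \left(u^{2} - \frac{u}{5}\right) - 2 = -2 + u^{2} - \frac{u}{5}$)
$Z{\left(b \right)} O{\left(-10 \right)} = \left(-2 + 0^{2} - 0\right) \left(-7 + \left(-10\right)^{2} - -90\right) = \left(-2 + 0 + 0\right) \left(-7 + 100 + 90\right) = \left(-2\right) 183 = -366$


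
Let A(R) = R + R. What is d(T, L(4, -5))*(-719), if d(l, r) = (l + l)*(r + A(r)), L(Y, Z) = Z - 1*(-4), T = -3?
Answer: -12942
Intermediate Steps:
A(R) = 2*R
L(Y, Z) = 4 + Z (L(Y, Z) = Z + 4 = 4 + Z)
d(l, r) = 6*l*r (d(l, r) = (l + l)*(r + 2*r) = (2*l)*(3*r) = 6*l*r)
d(T, L(4, -5))*(-719) = (6*(-3)*(4 - 5))*(-719) = (6*(-3)*(-1))*(-719) = 18*(-719) = -12942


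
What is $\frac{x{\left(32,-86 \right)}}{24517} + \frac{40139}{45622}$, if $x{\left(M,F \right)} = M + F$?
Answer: $\frac{981624275}{1118514574} \approx 0.87761$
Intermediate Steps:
$x{\left(M,F \right)} = F + M$
$\frac{x{\left(32,-86 \right)}}{24517} + \frac{40139}{45622} = \frac{-86 + 32}{24517} + \frac{40139}{45622} = \left(-54\right) \frac{1}{24517} + 40139 \cdot \frac{1}{45622} = - \frac{54}{24517} + \frac{40139}{45622} = \frac{981624275}{1118514574}$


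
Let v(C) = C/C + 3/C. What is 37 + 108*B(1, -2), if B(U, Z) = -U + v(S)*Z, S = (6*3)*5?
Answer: -1471/5 ≈ -294.20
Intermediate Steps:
S = 90 (S = 18*5 = 90)
v(C) = 1 + 3/C
B(U, Z) = -U + 31*Z/30 (B(U, Z) = -U + ((3 + 90)/90)*Z = -U + ((1/90)*93)*Z = -U + 31*Z/30)
37 + 108*B(1, -2) = 37 + 108*(-1*1 + (31/30)*(-2)) = 37 + 108*(-1 - 31/15) = 37 + 108*(-46/15) = 37 - 1656/5 = -1471/5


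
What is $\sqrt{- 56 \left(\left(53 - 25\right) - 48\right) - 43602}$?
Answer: $i \sqrt{42482} \approx 206.11 i$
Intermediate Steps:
$\sqrt{- 56 \left(\left(53 - 25\right) - 48\right) - 43602} = \sqrt{- 56 \left(28 - 48\right) - 43602} = \sqrt{\left(-56\right) \left(-20\right) - 43602} = \sqrt{1120 - 43602} = \sqrt{-42482} = i \sqrt{42482}$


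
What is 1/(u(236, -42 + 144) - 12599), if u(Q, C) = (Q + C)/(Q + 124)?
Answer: -180/2267651 ≈ -7.9377e-5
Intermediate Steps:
u(Q, C) = (C + Q)/(124 + Q)
1/(u(236, -42 + 144) - 12599) = 1/(((-42 + 144) + 236)/(124 + 236) - 12599) = 1/((102 + 236)/360 - 12599) = 1/((1/360)*338 - 12599) = 1/(169/180 - 12599) = 1/(-2267651/180) = -180/2267651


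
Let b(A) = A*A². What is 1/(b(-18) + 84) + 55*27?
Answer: 8535779/5748 ≈ 1485.0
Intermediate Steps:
b(A) = A³
1/(b(-18) + 84) + 55*27 = 1/((-18)³ + 84) + 55*27 = 1/(-5832 + 84) + 1485 = 1/(-5748) + 1485 = -1/5748 + 1485 = 8535779/5748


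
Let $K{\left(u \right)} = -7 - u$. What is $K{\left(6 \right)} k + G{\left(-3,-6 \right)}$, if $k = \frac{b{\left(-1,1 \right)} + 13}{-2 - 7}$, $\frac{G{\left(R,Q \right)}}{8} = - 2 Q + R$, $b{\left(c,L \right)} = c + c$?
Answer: $\frac{791}{9} \approx 87.889$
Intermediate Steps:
$b{\left(c,L \right)} = 2 c$
$G{\left(R,Q \right)} = - 16 Q + 8 R$ ($G{\left(R,Q \right)} = 8 \left(- 2 Q + R\right) = 8 \left(R - 2 Q\right) = - 16 Q + 8 R$)
$k = - \frac{11}{9}$ ($k = \frac{2 \left(-1\right) + 13}{-2 - 7} = \frac{-2 + 13}{-9} = 11 \left(- \frac{1}{9}\right) = - \frac{11}{9} \approx -1.2222$)
$K{\left(6 \right)} k + G{\left(-3,-6 \right)} = \left(-7 - 6\right) \left(- \frac{11}{9}\right) + \left(\left(-16\right) \left(-6\right) + 8 \left(-3\right)\right) = \left(-7 - 6\right) \left(- \frac{11}{9}\right) + \left(96 - 24\right) = \left(-13\right) \left(- \frac{11}{9}\right) + 72 = \frac{143}{9} + 72 = \frac{791}{9}$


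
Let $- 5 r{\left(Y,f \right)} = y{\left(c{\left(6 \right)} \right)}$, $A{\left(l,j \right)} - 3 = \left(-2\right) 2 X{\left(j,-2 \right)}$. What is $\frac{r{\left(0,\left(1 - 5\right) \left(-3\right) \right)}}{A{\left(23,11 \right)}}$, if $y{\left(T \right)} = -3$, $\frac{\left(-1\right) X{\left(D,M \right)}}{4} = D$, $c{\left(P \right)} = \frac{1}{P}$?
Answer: $\frac{3}{895} \approx 0.003352$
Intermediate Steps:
$X{\left(D,M \right)} = - 4 D$
$A{\left(l,j \right)} = 3 + 16 j$ ($A{\left(l,j \right)} = 3 + \left(-2\right) 2 \left(- 4 j\right) = 3 - 4 \left(- 4 j\right) = 3 + 16 j$)
$r{\left(Y,f \right)} = \frac{3}{5}$ ($r{\left(Y,f \right)} = \left(- \frac{1}{5}\right) \left(-3\right) = \frac{3}{5}$)
$\frac{r{\left(0,\left(1 - 5\right) \left(-3\right) \right)}}{A{\left(23,11 \right)}} = \frac{3}{5 \left(3 + 16 \cdot 11\right)} = \frac{3}{5 \left(3 + 176\right)} = \frac{3}{5 \cdot 179} = \frac{3}{5} \cdot \frac{1}{179} = \frac{3}{895}$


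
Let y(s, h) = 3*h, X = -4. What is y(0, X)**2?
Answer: 144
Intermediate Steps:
y(0, X)**2 = (3*(-4))**2 = (-12)**2 = 144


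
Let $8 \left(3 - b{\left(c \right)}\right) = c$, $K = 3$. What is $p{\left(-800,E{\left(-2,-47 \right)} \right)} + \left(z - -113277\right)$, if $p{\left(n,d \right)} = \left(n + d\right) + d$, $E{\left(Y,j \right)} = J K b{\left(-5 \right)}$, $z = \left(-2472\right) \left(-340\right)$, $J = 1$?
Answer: $\frac{3811915}{4} \approx 9.5298 \cdot 10^{5}$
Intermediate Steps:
$b{\left(c \right)} = 3 - \frac{c}{8}$
$z = 840480$
$E{\left(Y,j \right)} = \frac{87}{8}$ ($E{\left(Y,j \right)} = 1 \cdot 3 \left(3 - - \frac{5}{8}\right) = 3 \left(3 + \frac{5}{8}\right) = 3 \cdot \frac{29}{8} = \frac{87}{8}$)
$p{\left(n,d \right)} = n + 2 d$ ($p{\left(n,d \right)} = \left(d + n\right) + d = n + 2 d$)
$p{\left(-800,E{\left(-2,-47 \right)} \right)} + \left(z - -113277\right) = \left(-800 + 2 \cdot \frac{87}{8}\right) + \left(840480 - -113277\right) = \left(-800 + \frac{87}{4}\right) + \left(840480 + 113277\right) = - \frac{3113}{4} + 953757 = \frac{3811915}{4}$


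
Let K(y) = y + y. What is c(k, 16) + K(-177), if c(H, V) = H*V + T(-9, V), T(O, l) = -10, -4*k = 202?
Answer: -1172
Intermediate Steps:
K(y) = 2*y
k = -101/2 (k = -¼*202 = -101/2 ≈ -50.500)
c(H, V) = -10 + H*V (c(H, V) = H*V - 10 = -10 + H*V)
c(k, 16) + K(-177) = (-10 - 101/2*16) + 2*(-177) = (-10 - 808) - 354 = -818 - 354 = -1172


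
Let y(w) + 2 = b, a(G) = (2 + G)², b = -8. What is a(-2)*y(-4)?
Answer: 0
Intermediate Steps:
y(w) = -10 (y(w) = -2 - 8 = -10)
a(-2)*y(-4) = (2 - 2)²*(-10) = 0²*(-10) = 0*(-10) = 0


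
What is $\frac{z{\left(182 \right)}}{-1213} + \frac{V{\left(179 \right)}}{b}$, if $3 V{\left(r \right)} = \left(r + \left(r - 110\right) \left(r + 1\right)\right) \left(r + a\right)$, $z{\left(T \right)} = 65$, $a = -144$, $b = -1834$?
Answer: $- \frac{76464025}{953418} \approx -80.2$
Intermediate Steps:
$V{\left(r \right)} = \frac{\left(-144 + r\right) \left(r + \left(1 + r\right) \left(-110 + r\right)\right)}{3}$ ($V{\left(r \right)} = \frac{\left(r + \left(r - 110\right) \left(r + 1\right)\right) \left(r - 144\right)}{3} = \frac{\left(r + \left(-110 + r\right) \left(1 + r\right)\right) \left(-144 + r\right)}{3} = \frac{\left(r + \left(1 + r\right) \left(-110 + r\right)\right) \left(-144 + r\right)}{3} = \frac{\left(-144 + r\right) \left(r + \left(1 + r\right) \left(-110 + r\right)\right)}{3}$)
$\frac{z{\left(182 \right)}}{-1213} + \frac{V{\left(179 \right)}}{b} = \frac{65}{-1213} + \frac{5280 - 84 \cdot 179^{2} + \frac{179^{3}}{3} + \frac{15442}{3} \cdot 179}{-1834} = 65 \left(- \frac{1}{1213}\right) + \left(5280 - 2691444 + \frac{1}{3} \cdot 5735339 + \frac{2764118}{3}\right) \left(- \frac{1}{1834}\right) = - \frac{65}{1213} + \left(5280 - 2691444 + \frac{5735339}{3} + \frac{2764118}{3}\right) \left(- \frac{1}{1834}\right) = - \frac{65}{1213} + \frac{440965}{3} \left(- \frac{1}{1834}\right) = - \frac{65}{1213} - \frac{62995}{786} = - \frac{76464025}{953418}$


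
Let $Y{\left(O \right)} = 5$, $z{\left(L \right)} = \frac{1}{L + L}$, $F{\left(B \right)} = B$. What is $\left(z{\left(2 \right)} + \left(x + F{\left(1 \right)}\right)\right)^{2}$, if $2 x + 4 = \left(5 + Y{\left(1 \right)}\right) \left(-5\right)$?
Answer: $\frac{10609}{16} \approx 663.06$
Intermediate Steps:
$z{\left(L \right)} = \frac{1}{2 L}$
$x = -27$ ($x = -2 + \frac{\left(5 + 5\right) \left(-5\right)}{2} = -2 + \frac{10 \left(-5\right)}{2} = -2 + \frac{1}{2} \left(-50\right) = -2 - 25 = -27$)
$\left(z{\left(2 \right)} + \left(x + F{\left(1 \right)}\right)\right)^{2} = \left(\frac{1}{2 \cdot 2} + \left(-27 + 1\right)\right)^{2} = \left(\frac{1}{2} \cdot \frac{1}{2} - 26\right)^{2} = \left(\frac{1}{4} - 26\right)^{2} = \left(- \frac{103}{4}\right)^{2} = \frac{10609}{16}$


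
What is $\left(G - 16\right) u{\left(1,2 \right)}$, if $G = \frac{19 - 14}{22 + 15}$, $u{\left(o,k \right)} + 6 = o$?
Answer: $\frac{2935}{37} \approx 79.324$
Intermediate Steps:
$u{\left(o,k \right)} = -6 + o$
$G = \frac{5}{37} \approx 0.13514$
$\left(G - 16\right) u{\left(1,2 \right)} = \left(\frac{5}{37} - 16\right) \left(-6 + 1\right) = \left(- \frac{587}{37}\right) \left(-5\right) = \frac{2935}{37}$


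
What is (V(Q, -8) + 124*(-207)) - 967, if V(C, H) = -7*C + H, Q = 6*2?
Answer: -26727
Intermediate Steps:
Q = 12
V(C, H) = H - 7*C
(V(Q, -8) + 124*(-207)) - 967 = ((-8 - 7*12) + 124*(-207)) - 967 = ((-8 - 84) - 25668) - 967 = (-92 - 25668) - 967 = -25760 - 967 = -26727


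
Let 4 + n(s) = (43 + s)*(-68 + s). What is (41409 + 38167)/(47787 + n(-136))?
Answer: 79576/66755 ≈ 1.1921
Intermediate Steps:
n(s) = -4 + (-68 + s)*(43 + s) (n(s) = -4 + (43 + s)*(-68 + s) = -4 + (-68 + s)*(43 + s))
(41409 + 38167)/(47787 + n(-136)) = (41409 + 38167)/(47787 + (-2928 + (-136)² - 25*(-136))) = 79576/(47787 + (-2928 + 18496 + 3400)) = 79576/(47787 + 18968) = 79576/66755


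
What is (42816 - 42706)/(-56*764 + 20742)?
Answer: -55/11021 ≈ -0.0049905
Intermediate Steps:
(42816 - 42706)/(-56*764 + 20742) = 110/(-42784 + 20742) = 110/(-22042) = 110*(-1/22042) = -55/11021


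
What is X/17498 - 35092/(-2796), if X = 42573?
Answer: 183268481/12231102 ≈ 14.984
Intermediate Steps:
X/17498 - 35092/(-2796) = 42573/17498 - 35092/(-2796) = 42573*(1/17498) - 35092*(-1/2796) = 42573/17498 + 8773/699 = 183268481/12231102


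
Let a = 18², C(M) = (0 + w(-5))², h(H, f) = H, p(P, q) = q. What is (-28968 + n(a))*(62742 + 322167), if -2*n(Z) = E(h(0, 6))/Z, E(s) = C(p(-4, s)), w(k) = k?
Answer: -2408412692567/216 ≈ -1.1150e+10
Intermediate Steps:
C(M) = 25 (C(M) = (0 - 5)² = (-5)² = 25)
a = 324
E(s) = 25
n(Z) = -25/(2*Z)
(-28968 + n(a))*(62742 + 322167) = (-28968 - 25/2/324)*(62742 + 322167) = (-28968 - 25/2*1/324)*384909 = (-28968 - 25/648)*384909 = -18771289/648*384909 = -2408412692567/216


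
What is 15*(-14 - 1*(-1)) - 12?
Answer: -207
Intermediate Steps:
15*(-14 - 1*(-1)) - 12 = 15*(-14 + 1) - 12 = 15*(-13) - 12 = -195 - 12 = -207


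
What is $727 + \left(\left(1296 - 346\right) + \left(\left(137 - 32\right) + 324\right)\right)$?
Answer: $2106$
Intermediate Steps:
$727 + \left(\left(1296 - 346\right) + \left(\left(137 - 32\right) + 324\right)\right) = 727 + \left(950 + \left(105 + 324\right)\right) = 727 + \left(950 + 429\right) = 727 + 1379 = 2106$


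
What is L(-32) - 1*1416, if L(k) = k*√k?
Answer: -1416 - 128*I*√2 ≈ -1416.0 - 181.02*I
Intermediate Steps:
L(k) = k^(3/2)
L(-32) - 1*1416 = (-32)^(3/2) - 1*1416 = -128*I*√2 - 1416 = -1416 - 128*I*√2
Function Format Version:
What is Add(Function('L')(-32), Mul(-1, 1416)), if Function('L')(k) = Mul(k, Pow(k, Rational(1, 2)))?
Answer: Add(-1416, Mul(-128, I, Pow(2, Rational(1, 2)))) ≈ Add(-1416.0, Mul(-181.02, I))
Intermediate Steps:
Function('L')(k) = Pow(k, Rational(3, 2))
Add(Function('L')(-32), Mul(-1, 1416)) = Add(Pow(-32, Rational(3, 2)), Mul(-1, 1416)) = Add(Mul(-128, I, Pow(2, Rational(1, 2))), -1416) = Add(-1416, Mul(-128, I, Pow(2, Rational(1, 2))))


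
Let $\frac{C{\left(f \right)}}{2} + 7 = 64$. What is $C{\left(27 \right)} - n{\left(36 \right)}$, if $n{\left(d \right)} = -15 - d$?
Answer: $165$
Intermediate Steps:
$C{\left(f \right)} = 114$ ($C{\left(f \right)} = -14 + 2 \cdot 64 = -14 + 128 = 114$)
$C{\left(27 \right)} - n{\left(36 \right)} = 114 - \left(-15 - 36\right) = 114 - -51 = 114 + 51 = 165$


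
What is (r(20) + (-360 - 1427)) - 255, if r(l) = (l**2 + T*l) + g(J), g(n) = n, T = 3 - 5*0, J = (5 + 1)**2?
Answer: -1546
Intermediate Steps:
J = 36 (J = 6**2 = 36)
T = 3 (T = 3 + 0 = 3)
r(l) = 36 + l**2 + 3*l (r(l) = (l**2 + 3*l) + 36 = 36 + l**2 + 3*l)
(r(20) + (-360 - 1427)) - 255 = ((36 + 20**2 + 3*20) + (-360 - 1427)) - 255 = ((36 + 400 + 60) - 1787) - 255 = (496 - 1787) - 255 = -1291 - 255 = -1546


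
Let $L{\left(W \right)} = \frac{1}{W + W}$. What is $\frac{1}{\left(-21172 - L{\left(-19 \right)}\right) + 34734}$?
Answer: $\frac{38}{515357} \approx 7.3735 \cdot 10^{-5}$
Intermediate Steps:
$L{\left(W \right)} = \frac{1}{2 W}$
$\frac{1}{\left(-21172 - L{\left(-19 \right)}\right) + 34734} = \frac{1}{\left(-21172 - \frac{1}{2 \left(-19\right)}\right) + 34734} = \frac{1}{\left(-21172 - \frac{1}{2} \left(- \frac{1}{19}\right)\right) + 34734} = \frac{1}{\left(-21172 - - \frac{1}{38}\right) + 34734} = \frac{1}{\left(-21172 + \frac{1}{38}\right) + 34734} = \frac{1}{- \frac{804535}{38} + 34734} = \frac{1}{\frac{515357}{38}} = \frac{38}{515357}$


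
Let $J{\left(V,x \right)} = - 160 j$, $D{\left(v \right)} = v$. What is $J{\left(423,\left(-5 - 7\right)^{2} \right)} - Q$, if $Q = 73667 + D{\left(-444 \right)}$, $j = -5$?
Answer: $-72423$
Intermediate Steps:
$J{\left(V,x \right)} = 800$ ($J{\left(V,x \right)} = \left(-160\right) \left(-5\right) = 800$)
$Q = 73223$ ($Q = 73667 - 444 = 73223$)
$J{\left(423,\left(-5 - 7\right)^{2} \right)} - Q = 800 - 73223 = -72423$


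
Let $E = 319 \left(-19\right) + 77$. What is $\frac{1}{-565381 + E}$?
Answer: $- \frac{1}{571365} \approx -1.7502 \cdot 10^{-6}$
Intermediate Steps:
$E = -5984$ ($E = -6061 + 77 = -5984$)
$\frac{1}{-565381 + E} = \frac{1}{-565381 - 5984} = \frac{1}{-571365} = - \frac{1}{571365}$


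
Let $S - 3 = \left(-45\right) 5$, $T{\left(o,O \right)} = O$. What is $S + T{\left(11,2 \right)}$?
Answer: $-220$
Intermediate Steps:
$S = -222$ ($S = 3 - 225 = -222$)
$S + T{\left(11,2 \right)} = -222 + 2 = -220$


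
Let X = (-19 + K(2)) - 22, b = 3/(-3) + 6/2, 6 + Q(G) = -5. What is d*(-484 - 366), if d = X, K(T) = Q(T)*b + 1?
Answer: 52700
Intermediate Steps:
Q(G) = -11 (Q(G) = -6 - 5 = -11)
b = 2 (b = 3*(-⅓) + 6*(½) = -1 + 3 = 2)
K(T) = -21 (K(T) = -11*2 + 1 = -22 + 1 = -21)
X = -62 (X = (-19 - 21) - 22 = -40 - 22 = -62)
d = -62
d*(-484 - 366) = -62*(-484 - 366) = -62*(-850) = 52700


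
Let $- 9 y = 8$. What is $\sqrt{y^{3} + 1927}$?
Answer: $\frac{\sqrt{1404271}}{27} \approx 43.89$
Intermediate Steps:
$y = - \frac{8}{9}$ ($y = \left(- \frac{1}{9}\right) 8 = - \frac{8}{9} \approx -0.88889$)
$\sqrt{y^{3} + 1927} = \sqrt{\left(- \frac{8}{9}\right)^{3} + 1927} = \sqrt{- \frac{512}{729} + 1927} = \sqrt{\frac{1404271}{729}} = \frac{\sqrt{1404271}}{27}$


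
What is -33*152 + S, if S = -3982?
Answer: -8998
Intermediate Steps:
-33*152 + S = -33*152 - 3982 = -5016 - 3982 = -8998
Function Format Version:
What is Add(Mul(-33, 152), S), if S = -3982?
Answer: -8998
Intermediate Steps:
Add(Mul(-33, 152), S) = Add(Mul(-33, 152), -3982) = Add(-5016, -3982) = -8998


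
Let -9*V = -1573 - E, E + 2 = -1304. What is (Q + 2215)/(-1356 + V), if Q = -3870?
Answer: 4965/3979 ≈ 1.2478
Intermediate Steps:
E = -1306 (E = -2 - 1304 = -1306)
V = 89/3 (V = -(-1573 - 1*(-1306))/9 = -(-1573 + 1306)/9 = -1/9*(-267) = 89/3 ≈ 29.667)
(Q + 2215)/(-1356 + V) = (-3870 + 2215)/(-1356 + 89/3) = -1655/(-3979/3) = -1655*(-3/3979) = 4965/3979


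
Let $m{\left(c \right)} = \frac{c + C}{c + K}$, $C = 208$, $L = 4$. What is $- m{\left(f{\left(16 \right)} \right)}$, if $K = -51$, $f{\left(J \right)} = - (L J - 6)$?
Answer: $\frac{150}{109} \approx 1.3761$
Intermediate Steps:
$f{\left(J \right)} = 6 - 4 J$ ($f{\left(J \right)} = - (4 J - 6) = - (-6 + 4 J) = 6 - 4 J$)
$m{\left(c \right)} = \frac{208 + c}{-51 + c}$ ($m{\left(c \right)} = \frac{c + 208}{c - 51} = \frac{208 + c}{-51 + c}$)
$- m{\left(f{\left(16 \right)} \right)} = - \frac{208 + \left(6 - 64\right)}{-51 + \left(6 - 64\right)} = - \frac{208 - 58}{-51 - 58} = - \frac{150}{-109} = - \frac{\left(-1\right) 150}{109} = \left(-1\right) \left(- \frac{150}{109}\right) = \frac{150}{109}$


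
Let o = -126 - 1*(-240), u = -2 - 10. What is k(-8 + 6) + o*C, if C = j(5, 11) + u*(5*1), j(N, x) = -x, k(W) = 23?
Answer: -8071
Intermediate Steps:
u = -12
o = 114 (o = -126 + 240 = 114)
C = -71 (C = -1*11 - 60 = -11 - 12*5 = -11 - 60 = -71)
k(-8 + 6) + o*C = 23 + 114*(-71) = 23 - 8094 = -8071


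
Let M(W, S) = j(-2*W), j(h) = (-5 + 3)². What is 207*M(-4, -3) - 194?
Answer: 634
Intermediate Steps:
j(h) = 4 (j(h) = (-2)² = 4)
M(W, S) = 4
207*M(-4, -3) - 194 = 207*4 - 194 = 828 - 194 = 634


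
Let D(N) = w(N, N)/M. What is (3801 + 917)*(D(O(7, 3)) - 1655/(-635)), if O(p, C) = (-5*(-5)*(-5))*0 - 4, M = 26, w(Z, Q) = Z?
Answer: 19103182/1651 ≈ 11571.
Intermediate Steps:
O(p, C) = -4 (O(p, C) = (25*(-5))*0 - 4 = -125*0 - 4 = 0 - 4 = -4)
D(N) = N/26
(3801 + 917)*(D(O(7, 3)) - 1655/(-635)) = (3801 + 917)*((1/26)*(-4) - 1655/(-635)) = 4718*(-2/13 - 1655*(-1/635)) = 4718*(-2/13 + 331/127) = 4718*(4049/1651) = 19103182/1651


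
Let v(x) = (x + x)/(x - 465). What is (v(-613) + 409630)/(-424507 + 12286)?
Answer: -73597061/74062373 ≈ -0.99372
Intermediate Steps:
v(x) = 2*x/(-465 + x) (v(x) = (2*x)/(-465 + x) = 2*x/(-465 + x))
(v(-613) + 409630)/(-424507 + 12286) = (2*(-613)/(-465 - 613) + 409630)/(-424507 + 12286) = (2*(-613)/(-1078) + 409630)/(-412221) = (2*(-613)*(-1/1078) + 409630)*(-1/412221) = (613/539 + 409630)*(-1/412221) = (220791183/539)*(-1/412221) = -73597061/74062373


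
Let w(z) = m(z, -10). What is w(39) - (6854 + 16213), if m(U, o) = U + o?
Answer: -23038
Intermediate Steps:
w(z) = -10 + z (w(z) = z - 10 = -10 + z)
w(39) - (6854 + 16213) = (-10 + 39) - (6854 + 16213) = 29 - 1*23067 = 29 - 23067 = -23038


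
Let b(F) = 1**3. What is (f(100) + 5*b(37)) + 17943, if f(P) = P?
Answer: 18048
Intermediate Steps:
b(F) = 1
(f(100) + 5*b(37)) + 17943 = (100 + 5*1) + 17943 = (100 + 5) + 17943 = 105 + 17943 = 18048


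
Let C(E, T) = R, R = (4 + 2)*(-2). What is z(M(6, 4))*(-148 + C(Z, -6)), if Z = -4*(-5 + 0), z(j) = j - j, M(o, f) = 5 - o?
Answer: 0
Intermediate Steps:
z(j) = 0
Z = 20 (Z = -4*(-5) = 20)
R = -12 (R = 6*(-2) = -12)
C(E, T) = -12
z(M(6, 4))*(-148 + C(Z, -6)) = 0*(-148 - 12) = 0*(-160) = 0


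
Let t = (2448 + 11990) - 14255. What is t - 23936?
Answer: -23753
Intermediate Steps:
t = 183 (t = 14438 - 14255 = 183)
t - 23936 = 183 - 23936 = -23753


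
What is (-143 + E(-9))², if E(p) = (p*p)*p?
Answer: 760384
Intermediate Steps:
E(p) = p³ (E(p) = p²*p = p³)
(-143 + E(-9))² = (-143 + (-9)³)² = (-143 - 729)² = (-872)² = 760384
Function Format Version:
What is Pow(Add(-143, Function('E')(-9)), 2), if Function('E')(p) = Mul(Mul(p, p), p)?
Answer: 760384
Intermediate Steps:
Function('E')(p) = Pow(p, 3) (Function('E')(p) = Mul(Pow(p, 2), p) = Pow(p, 3))
Pow(Add(-143, Function('E')(-9)), 2) = Pow(Add(-143, Pow(-9, 3)), 2) = Pow(Add(-143, -729), 2) = Pow(-872, 2) = 760384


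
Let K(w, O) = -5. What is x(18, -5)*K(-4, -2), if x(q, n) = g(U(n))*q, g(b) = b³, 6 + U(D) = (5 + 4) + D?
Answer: 720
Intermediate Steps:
U(D) = 3 + D (U(D) = -6 + ((5 + 4) + D) = -6 + (9 + D) = 3 + D)
x(q, n) = q*(3 + n)³ (x(q, n) = (3 + n)³*q = q*(3 + n)³)
x(18, -5)*K(-4, -2) = (18*(3 - 5)³)*(-5) = (18*(-2)³)*(-5) = (18*(-8))*(-5) = -144*(-5) = 720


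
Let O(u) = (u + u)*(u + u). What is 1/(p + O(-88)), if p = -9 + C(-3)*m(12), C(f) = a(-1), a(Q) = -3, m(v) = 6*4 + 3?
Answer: 1/30886 ≈ 3.2377e-5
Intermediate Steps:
m(v) = 27 (m(v) = 24 + 3 = 27)
C(f) = -3
O(u) = 4*u² (O(u) = (2*u)*(2*u) = 4*u²)
p = -90 (p = -9 - 3*27 = -9 - 81 = -90)
1/(p + O(-88)) = 1/(-90 + 4*(-88)²) = 1/(-90 + 4*7744) = 1/(-90 + 30976) = 1/30886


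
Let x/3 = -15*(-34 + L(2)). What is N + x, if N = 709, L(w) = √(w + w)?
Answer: 2149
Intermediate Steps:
L(w) = √2*√w (L(w) = √(2*w) = √2*√w)
x = 1440 (x = 3*(-15*(-34 + √2*√2)) = 3*(-15*(-34 + 2)) = 3*(-15*(-32)) = 3*480 = 1440)
N + x = 709 + 1440 = 2149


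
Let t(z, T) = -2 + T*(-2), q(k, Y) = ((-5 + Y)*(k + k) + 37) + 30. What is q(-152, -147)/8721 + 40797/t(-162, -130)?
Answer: 40858843/250002 ≈ 163.43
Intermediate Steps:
q(k, Y) = 67 + 2*k*(-5 + Y) (q(k, Y) = ((-5 + Y)*(2*k) + 37) + 30 = (2*k*(-5 + Y) + 37) + 30 = (37 + 2*k*(-5 + Y)) + 30 = 67 + 2*k*(-5 + Y))
t(z, T) = -2 - 2*T
q(-152, -147)/8721 + 40797/t(-162, -130) = (67 - 10*(-152) + 2*(-147)*(-152))/8721 + 40797/(-2 - 2*(-130)) = (67 + 1520 + 44688)*(1/8721) + 40797/(-2 + 260) = 46275*(1/8721) + 40797/258 = 15425/2907 + 40797*(1/258) = 15425/2907 + 13599/86 = 40858843/250002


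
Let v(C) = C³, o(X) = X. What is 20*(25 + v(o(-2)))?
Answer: 340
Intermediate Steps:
20*(25 + v(o(-2))) = 20*(25 + (-2)³) = 20*(25 - 8) = 20*17 = 340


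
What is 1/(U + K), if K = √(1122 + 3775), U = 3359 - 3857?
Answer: -6/2929 - √4897/243107 ≈ -0.0023363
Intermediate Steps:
U = -498
K = √4897 ≈ 69.979
1/(U + K) = 1/(-498 + √4897)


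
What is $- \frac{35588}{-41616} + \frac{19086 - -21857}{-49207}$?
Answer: $\frac{11823707}{511949628} \approx 0.023095$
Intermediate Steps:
$- \frac{35588}{-41616} + \frac{19086 - -21857}{-49207} = \left(-35588\right) \left(- \frac{1}{41616}\right) + \left(19086 + 21857\right) \left(- \frac{1}{49207}\right) = \frac{8897}{10404} + 40943 \left(- \frac{1}{49207}\right) = \frac{8897}{10404} - \frac{40943}{49207} = \frac{11823707}{511949628}$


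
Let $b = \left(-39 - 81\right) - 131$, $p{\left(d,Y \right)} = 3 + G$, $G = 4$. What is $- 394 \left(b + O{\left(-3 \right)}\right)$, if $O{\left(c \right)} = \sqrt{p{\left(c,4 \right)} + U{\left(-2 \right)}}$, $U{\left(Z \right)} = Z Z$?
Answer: $98894 - 394 \sqrt{11} \approx 97587.0$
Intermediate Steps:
$p{\left(d,Y \right)} = 7$ ($p{\left(d,Y \right)} = 3 + 4 = 7$)
$U{\left(Z \right)} = Z^{2}$
$b = -251$ ($b = -120 - 131 = -251$)
$O{\left(c \right)} = \sqrt{11}$ ($O{\left(c \right)} = \sqrt{7 + \left(-2\right)^{2}} = \sqrt{7 + 4} = \sqrt{11}$)
$- 394 \left(b + O{\left(-3 \right)}\right) = - 394 \left(-251 + \sqrt{11}\right) = 98894 - 394 \sqrt{11}$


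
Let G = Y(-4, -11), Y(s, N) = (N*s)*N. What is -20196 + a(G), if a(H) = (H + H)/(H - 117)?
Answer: -12136828/601 ≈ -20194.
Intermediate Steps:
Y(s, N) = s*N²
G = -484 (G = -4*(-11)² = -4*121 = -484)
a(H) = 2*H/(-117 + H) (a(H) = (2*H)/(-117 + H) = 2*H/(-117 + H))
-20196 + a(G) = -20196 + 2*(-484)/(-117 - 484) = -20196 + 2*(-484)/(-601) = -20196 + 2*(-484)*(-1/601) = -20196 + 968/601 = -12136828/601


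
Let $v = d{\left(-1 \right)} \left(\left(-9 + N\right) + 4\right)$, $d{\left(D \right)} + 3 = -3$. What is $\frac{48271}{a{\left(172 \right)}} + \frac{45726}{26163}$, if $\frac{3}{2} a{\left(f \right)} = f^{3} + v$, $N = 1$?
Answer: $\frac{156379894621}{88753128624} \approx 1.762$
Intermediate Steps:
$d{\left(D \right)} = -6$ ($d{\left(D \right)} = -3 - 3 = -6$)
$v = 24$ ($v = - 6 \left(\left(-9 + 1\right) + 4\right) = - 6 \left(-8 + 4\right) = \left(-6\right) \left(-4\right) = 24$)
$a{\left(f \right)} = 16 + \frac{2 f^{3}}{3}$ ($a{\left(f \right)} = \frac{2 \left(f^{3} + 24\right)}{3} = \frac{2 \left(24 + f^{3}\right)}{3} = 16 + \frac{2 f^{3}}{3}$)
$\frac{48271}{a{\left(172 \right)}} + \frac{45726}{26163} = \frac{48271}{16 + \frac{2 \cdot 172^{3}}{3}} + \frac{45726}{26163} = \frac{48271}{16 + \frac{2}{3} \cdot 5088448} + 45726 \cdot \frac{1}{26163} = \frac{48271}{16 + \frac{10176896}{3}} + \frac{15242}{8721} = \frac{48271}{\frac{10176944}{3}} + \frac{15242}{8721} = 48271 \cdot \frac{3}{10176944} + \frac{15242}{8721} = \frac{144813}{10176944} + \frac{15242}{8721} = \frac{156379894621}{88753128624}$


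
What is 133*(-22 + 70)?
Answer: 6384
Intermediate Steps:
133*(-22 + 70) = 133*48 = 6384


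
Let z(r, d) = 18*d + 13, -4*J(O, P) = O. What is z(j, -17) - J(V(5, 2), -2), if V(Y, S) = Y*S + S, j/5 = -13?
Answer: -290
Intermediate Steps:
j = -65 (j = 5*(-13) = -65)
V(Y, S) = S + S*Y (V(Y, S) = S*Y + S = S + S*Y)
J(O, P) = -O/4
z(r, d) = 13 + 18*d
z(j, -17) - J(V(5, 2), -2) = (13 + 18*(-17)) - (-1)*2*(1 + 5)/4 = (13 - 306) - (-1)*2*6/4 = -293 - (-1)*12/4 = -293 - 1*(-3) = -293 + 3 = -290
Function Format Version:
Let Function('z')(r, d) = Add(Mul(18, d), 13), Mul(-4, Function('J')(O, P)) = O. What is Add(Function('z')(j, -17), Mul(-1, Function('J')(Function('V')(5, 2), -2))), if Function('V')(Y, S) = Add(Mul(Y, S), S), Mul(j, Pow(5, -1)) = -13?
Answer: -290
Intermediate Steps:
j = -65 (j = Mul(5, -13) = -65)
Function('V')(Y, S) = Add(S, Mul(S, Y)) (Function('V')(Y, S) = Add(Mul(S, Y), S) = Add(S, Mul(S, Y)))
Function('J')(O, P) = Mul(Rational(-1, 4), O)
Function('z')(r, d) = Add(13, Mul(18, d))
Add(Function('z')(j, -17), Mul(-1, Function('J')(Function('V')(5, 2), -2))) = Add(Add(13, Mul(18, -17)), Mul(-1, Mul(Rational(-1, 4), Mul(2, Add(1, 5))))) = Add(Add(13, -306), Mul(-1, Mul(Rational(-1, 4), Mul(2, 6)))) = Add(-293, Mul(-1, Mul(Rational(-1, 4), 12))) = Add(-293, Mul(-1, -3)) = Add(-293, 3) = -290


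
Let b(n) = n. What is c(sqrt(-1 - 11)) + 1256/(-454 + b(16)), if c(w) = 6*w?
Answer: -628/219 + 12*I*sqrt(3) ≈ -2.8676 + 20.785*I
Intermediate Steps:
c(sqrt(-1 - 11)) + 1256/(-454 + b(16)) = 6*sqrt(-1 - 11) + 1256/(-454 + 16) = 6*sqrt(-12) + 1256/(-438) = 6*(2*I*sqrt(3)) - 1/438*1256 = 12*I*sqrt(3) - 628/219 = -628/219 + 12*I*sqrt(3)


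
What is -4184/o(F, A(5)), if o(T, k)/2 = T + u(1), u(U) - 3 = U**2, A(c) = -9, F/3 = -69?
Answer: 2092/203 ≈ 10.305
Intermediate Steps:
F = -207 (F = 3*(-69) = -207)
u(U) = 3 + U**2
o(T, k) = 8 + 2*T (o(T, k) = 2*(T + (3 + 1**2)) = 2*(T + (3 + 1)) = 2*(T + 4) = 2*(4 + T) = 8 + 2*T)
-4184/o(F, A(5)) = -4184/(8 + 2*(-207)) = -4184/(8 - 414) = -4184/(-406) = -4184*(-1/406) = 2092/203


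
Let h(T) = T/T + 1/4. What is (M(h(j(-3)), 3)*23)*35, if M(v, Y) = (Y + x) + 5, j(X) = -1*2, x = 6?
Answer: 11270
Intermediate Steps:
j(X) = -2
h(T) = 5/4 (h(T) = 1 + 1*(¼) = 1 + ¼ = 5/4)
M(v, Y) = 11 + Y (M(v, Y) = (Y + 6) + 5 = (6 + Y) + 5 = 11 + Y)
(M(h(j(-3)), 3)*23)*35 = ((11 + 3)*23)*35 = (14*23)*35 = 322*35 = 11270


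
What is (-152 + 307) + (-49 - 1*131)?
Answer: -25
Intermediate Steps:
(-152 + 307) + (-49 - 1*131) = 155 + (-49 - 131) = 155 - 180 = -25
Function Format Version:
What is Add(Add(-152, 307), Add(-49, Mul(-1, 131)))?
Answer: -25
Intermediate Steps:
Add(Add(-152, 307), Add(-49, Mul(-1, 131))) = Add(155, Add(-49, -131)) = Add(155, -180) = -25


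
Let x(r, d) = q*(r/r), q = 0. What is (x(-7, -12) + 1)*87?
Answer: 87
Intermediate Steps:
x(r, d) = 0 (x(r, d) = 0*(r/r) = 0*1 = 0)
(x(-7, -12) + 1)*87 = (0 + 1)*87 = 1*87 = 87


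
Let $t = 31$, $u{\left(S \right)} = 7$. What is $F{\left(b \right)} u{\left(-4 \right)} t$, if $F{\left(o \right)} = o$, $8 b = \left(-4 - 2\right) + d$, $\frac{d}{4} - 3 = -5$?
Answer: $- \frac{1519}{4} \approx -379.75$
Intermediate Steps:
$d = -8$ ($d = 12 + 4 \left(-5\right) = 12 - 20 = -8$)
$b = - \frac{7}{4}$ ($b = \frac{\left(-4 - 2\right) - 8}{8} = \frac{-6 - 8}{8} = \frac{1}{8} \left(-14\right) = - \frac{7}{4} \approx -1.75$)
$F{\left(b \right)} u{\left(-4 \right)} t = \left(- \frac{7}{4}\right) 7 \cdot 31 = \left(- \frac{49}{4}\right) 31 = - \frac{1519}{4}$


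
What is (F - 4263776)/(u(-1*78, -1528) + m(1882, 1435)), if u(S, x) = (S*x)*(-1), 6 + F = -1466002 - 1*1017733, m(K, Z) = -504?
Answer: 6747517/119688 ≈ 56.376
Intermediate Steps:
F = -2483741 (F = -6 + (-1466002 - 1*1017733) = -6 + (-1466002 - 1017733) = -6 - 2483735 = -2483741)
u(S, x) = -S*x
(F - 4263776)/(u(-1*78, -1528) + m(1882, 1435)) = (-2483741 - 4263776)/(-1*(-1*78)*(-1528) - 504) = -6747517/(-1*(-78)*(-1528) - 504) = -6747517/(-119184 - 504) = -6747517/(-119688) = -6747517*(-1/119688) = 6747517/119688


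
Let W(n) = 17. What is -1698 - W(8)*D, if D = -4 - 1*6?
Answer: -1528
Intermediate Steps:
D = -10 (D = -4 - 6 = -10)
-1698 - W(8)*D = -1698 - 17*(-10) = -1698 - 1*(-170) = -1698 + 170 = -1528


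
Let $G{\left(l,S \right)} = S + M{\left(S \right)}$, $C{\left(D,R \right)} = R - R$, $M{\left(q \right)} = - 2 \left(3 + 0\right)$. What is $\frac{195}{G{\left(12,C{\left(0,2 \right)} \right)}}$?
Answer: $- \frac{65}{2} \approx -32.5$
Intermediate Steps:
$M{\left(q \right)} = -6$ ($M{\left(q \right)} = \left(-2\right) 3 = -6$)
$C{\left(D,R \right)} = 0$
$G{\left(l,S \right)} = -6 + S$ ($G{\left(l,S \right)} = S - 6 = -6 + S$)
$\frac{195}{G{\left(12,C{\left(0,2 \right)} \right)}} = \frac{195}{-6 + 0} = \frac{195}{-6} = 195 \left(- \frac{1}{6}\right) = - \frac{65}{2}$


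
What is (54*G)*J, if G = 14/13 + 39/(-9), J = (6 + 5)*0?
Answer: 0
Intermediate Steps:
J = 0 (J = 11*0 = 0)
G = -127/39 (G = 14*(1/13) + 39*(-1/9) = 14/13 - 13/3 = -127/39 ≈ -3.2564)
(54*G)*J = (54*(-127/39))*0 = -2286/13*0 = 0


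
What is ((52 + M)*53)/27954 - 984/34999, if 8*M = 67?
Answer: 225295171/2608965456 ≈ 0.086354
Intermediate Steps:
M = 67/8 (M = (⅛)*67 = 67/8 ≈ 8.3750)
((52 + M)*53)/27954 - 984/34999 = ((52 + 67/8)*53)/27954 - 984/34999 = ((483/8)*53)*(1/27954) - 984*1/34999 = (25599/8)*(1/27954) - 984/34999 = 8533/74544 - 984/34999 = 225295171/2608965456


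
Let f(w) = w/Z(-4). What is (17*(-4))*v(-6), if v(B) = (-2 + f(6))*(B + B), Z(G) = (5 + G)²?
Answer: 3264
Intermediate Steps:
f(w) = w (f(w) = w/((5 - 4)²) = w/(1²) = w/1 = w*1 = w)
v(B) = 8*B (v(B) = (-2 + 6)*(B + B) = 4*(2*B) = 8*B)
(17*(-4))*v(-6) = (17*(-4))*(8*(-6)) = -68*(-48) = 3264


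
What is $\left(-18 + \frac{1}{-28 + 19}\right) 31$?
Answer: $- \frac{5053}{9} \approx -561.44$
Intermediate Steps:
$\left(-18 + \frac{1}{-28 + 19}\right) 31 = \left(-18 + \frac{1}{-9}\right) 31 = \left(-18 - \frac{1}{9}\right) 31 = \left(- \frac{163}{9}\right) 31 = - \frac{5053}{9}$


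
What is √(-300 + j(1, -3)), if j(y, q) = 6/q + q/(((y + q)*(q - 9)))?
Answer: I*√4834/4 ≈ 17.382*I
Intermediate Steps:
j(y, q) = 6/q + q/((-9 + q)*(q + y)) (j(y, q) = 6/q + q/(((q + y)*(-9 + q))) = 6/q + q/(((-9 + q)*(q + y))) = 6/q + q*(1/((-9 + q)*(q + y))) = 6/q + q/((-9 + q)*(q + y)))
√(-300 + j(1, -3)) = √(-300 + (-54*(-3) - 54*1 + 7*(-3)² + 6*(-3)*1)/((-3)*((-3)² - 9*(-3) - 9*1 - 3*1))) = √(-300 - (162 - 54 + 7*9 - 18)/(3*(9 + 27 - 9 - 3))) = √(-300 - ⅓*(162 - 54 + 63 - 18)/24) = √(-300 - ⅓*1/24*153) = √(-300 - 17/8) = √(-2417/8) = I*√4834/4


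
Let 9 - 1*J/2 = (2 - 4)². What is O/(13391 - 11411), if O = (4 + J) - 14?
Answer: 0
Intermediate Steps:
J = 10 (J = 18 - 2*(2 - 4)² = 18 - 2*(-2)² = 18 - 2*4 = 18 - 8 = 10)
O = 0 (O = (4 + 10) - 14 = 14 - 14 = 0)
O/(13391 - 11411) = 0/(13391 - 11411) = 0/1980 = 0*(1/1980) = 0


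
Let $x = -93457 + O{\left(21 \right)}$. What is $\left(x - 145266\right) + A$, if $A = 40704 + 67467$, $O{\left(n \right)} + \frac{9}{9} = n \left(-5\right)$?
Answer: $-130658$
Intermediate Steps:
$O{\left(n \right)} = -1 - 5 n$ ($O{\left(n \right)} = -1 + n \left(-5\right) = -1 - 5 n$)
$A = 108171$
$x = -93563$ ($x = -93457 - 106 = -93563$)
$\left(x - 145266\right) + A = \left(-93563 - 145266\right) + 108171 = -238829 + 108171 = -130658$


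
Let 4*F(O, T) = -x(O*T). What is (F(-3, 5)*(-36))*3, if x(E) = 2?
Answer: 54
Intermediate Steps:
F(O, T) = -½ (F(O, T) = (-1*2)/4 = (¼)*(-2) = -½)
(F(-3, 5)*(-36))*3 = -½*(-36)*3 = 18*3 = 54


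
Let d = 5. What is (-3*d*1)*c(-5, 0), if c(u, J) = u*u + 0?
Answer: -375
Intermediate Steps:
c(u, J) = u**2 (c(u, J) = u**2 + 0 = u**2)
(-3*d*1)*c(-5, 0) = (-3*5*1)*(-5)**2 = -15*1*25 = -15*25 = -375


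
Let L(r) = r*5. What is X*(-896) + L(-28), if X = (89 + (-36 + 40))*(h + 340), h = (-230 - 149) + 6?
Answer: 2749684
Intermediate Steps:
L(r) = 5*r
h = -373 (h = -379 + 6 = -373)
X = -3069 (X = (89 + (-36 + 40))*(-373 + 340) = (89 + 4)*(-33) = 93*(-33) = -3069)
X*(-896) + L(-28) = -3069*(-896) + 5*(-28) = 2749824 - 140 = 2749684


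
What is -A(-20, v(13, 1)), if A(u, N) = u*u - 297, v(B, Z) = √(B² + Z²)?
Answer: -103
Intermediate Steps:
A(u, N) = -297 + u² (A(u, N) = u² - 297 = -297 + u²)
-A(-20, v(13, 1)) = -(-297 + (-20)²) = -(-297 + 400) = -1*103 = -103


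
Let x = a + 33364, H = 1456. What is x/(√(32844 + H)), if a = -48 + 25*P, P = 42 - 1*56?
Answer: 16483*√7/245 ≈ 178.00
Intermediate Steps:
P = -14 (P = 42 - 56 = -14)
a = -398 (a = -48 + 25*(-14) = -48 - 350 = -398)
x = 32966 (x = -398 + 33364 = 32966)
x/(√(32844 + H)) = 32966/(√(32844 + 1456)) = 32966/(√34300) = 32966/((70*√7)) = 32966*(√7/490) = 16483*√7/245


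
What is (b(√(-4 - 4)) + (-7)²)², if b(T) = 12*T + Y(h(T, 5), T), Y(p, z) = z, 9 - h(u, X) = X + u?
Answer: 1049 + 2548*I*√2 ≈ 1049.0 + 3603.4*I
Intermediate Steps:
h(u, X) = 9 - X - u (h(u, X) = 9 - (X + u) = 9 + (-X - u) = 9 - X - u)
b(T) = 13*T (b(T) = 12*T + T = 13*T)
(b(√(-4 - 4)) + (-7)²)² = (13*√(-4 - 4) + (-7)²)² = (13*√(-8) + 49)² = (13*(2*I*√2) + 49)² = (26*I*√2 + 49)² = (49 + 26*I*√2)²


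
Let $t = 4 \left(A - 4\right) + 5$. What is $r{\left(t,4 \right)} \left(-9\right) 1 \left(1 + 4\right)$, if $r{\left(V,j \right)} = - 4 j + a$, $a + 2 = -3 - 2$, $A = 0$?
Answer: $1035$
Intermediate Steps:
$a = -7$ ($a = -2 - 5 = -7$)
$t = -11$ ($t = 4 \left(0 - 4\right) + 5 = 4 \left(-4\right) + 5 = -16 + 5 = -11$)
$r{\left(V,j \right)} = -7 - 4 j$ ($r{\left(V,j \right)} = - 4 j - 7 = -7 - 4 j$)
$r{\left(t,4 \right)} \left(-9\right) 1 \left(1 + 4\right) = \left(-7 - 16\right) \left(-9\right) 1 \left(1 + 4\right) = \left(-7 - 16\right) \left(-9\right) 1 \cdot 5 = \left(-23\right) \left(-9\right) 5 = 207 \cdot 5 = 1035$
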